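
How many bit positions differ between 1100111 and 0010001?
XOR = 1110110, count of 1s = 5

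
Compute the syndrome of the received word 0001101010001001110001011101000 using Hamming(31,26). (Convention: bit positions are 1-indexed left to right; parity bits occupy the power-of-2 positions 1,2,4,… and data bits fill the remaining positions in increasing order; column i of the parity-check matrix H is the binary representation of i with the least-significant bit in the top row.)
Syndrome s = H · r^T (mod 2), r = 0001101010001001110001011101000:
  s[0] = (1010101010101010101010101010101)·(0001101010001001110001011101000) mod 2 = 0+0+0+0+1+0+1+0+1+0+0+0+1+0+0+0+1+0+0+0+0+0+0+0+1+0+0+0+0+0+0 mod 2 = 0
  s[1] = (0110011001100110011001100110011)·(0001101010001001110001011101000) mod 2 = 0+0+0+0+0+0+1+0+0+0+0+0+0+0+0+0+0+1+0+0+0+1+0+0+0+1+0+0+0+0+0 mod 2 = 0
  s[2] = (0001111000011110000111100001111)·(0001101010001001110001011101000) mod 2 = 0+0+0+1+1+0+1+0+0+0+0+0+1+0+0+0+0+0+0+0+0+1+0+0+0+0+0+1+0+0+0 mod 2 = 0
  s[3] = (0000000111111110000000011111111)·(0001101010001001110001011101000) mod 2 = 0+0+0+0+0+0+0+0+1+0+0+0+1+0+0+0+0+0+0+0+0+0+0+1+1+1+0+1+0+0+0 mod 2 = 0
  s[4] = (0000000000000001111111111111111)·(0001101010001001110001011101000) mod 2 = 0+0+0+0+0+0+0+0+0+0+0+0+0+0+0+1+1+1+0+0+0+1+0+1+1+1+0+1+0+0+0 mod 2 = 0
Syndrome = 00000
s = 0: no error detected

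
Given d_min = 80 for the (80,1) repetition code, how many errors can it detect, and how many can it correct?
Detection only: up to d_min − 1 = 79 errors.
Correction: up to ⌊(d_min − 1)/2⌋ = ⌊79/2⌋ = 39 errors.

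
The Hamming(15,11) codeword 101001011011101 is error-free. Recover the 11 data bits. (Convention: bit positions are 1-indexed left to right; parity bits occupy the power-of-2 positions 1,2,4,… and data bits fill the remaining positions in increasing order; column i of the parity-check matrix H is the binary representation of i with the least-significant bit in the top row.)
Parity bits occupy power-of-2 positions; data bits are at positions {3,5,6,7,9,10,11,12,13,14,15} (1-indexed).
Extract: c[3]=1 c[5]=0 c[6]=1 c[7]=0 c[9]=1 c[10]=0 c[11]=1 c[12]=1 c[13]=1 c[14]=0 c[15]=1
Data = 10101011101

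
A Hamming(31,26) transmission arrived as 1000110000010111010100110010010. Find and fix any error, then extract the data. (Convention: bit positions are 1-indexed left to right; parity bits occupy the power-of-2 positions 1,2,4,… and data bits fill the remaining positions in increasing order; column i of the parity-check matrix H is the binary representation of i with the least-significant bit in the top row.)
Syndrome s = H · r^T (mod 2), r = 1000110000010111010100110010010:
  s[0] = (1010101010101010101010101010101)·(1000110000010111010100110010010) mod 2 = 1+0+0+0+1+0+0+0+0+0+0+0+0+0+1+0+0+0+0+0+0+0+1+0+0+0+1+0+0+0+0 mod 2 = 1
  s[1] = (0110011001100110011001100110011)·(1000110000010111010100110010010) mod 2 = 0+0+0+0+0+1+0+0+0+0+0+0+0+1+1+0+0+1+0+0+0+0+1+0+0+0+1+0+0+1+0 mod 2 = 1
  s[2] = (0001111000011110000111100001111)·(1000110000010111010100110010010) mod 2 = 0+0+0+0+1+1+0+0+0+0+0+1+0+1+1+0+0+0+0+1+0+0+1+0+0+0+0+0+0+1+0 mod 2 = 0
  s[3] = (0000000111111110000000011111111)·(1000110000010111010100110010010) mod 2 = 0+0+0+0+0+0+0+0+0+0+0+1+0+1+1+0+0+0+0+0+0+0+0+1+0+0+1+0+0+1+0 mod 2 = 0
  s[4] = (0000000000000001111111111111111)·(1000110000010111010100110010010) mod 2 = 0+0+0+0+0+0+0+0+0+0+0+0+0+0+0+1+0+1+0+1+0+0+1+1+0+0+1+0+0+1+0 mod 2 = 1
Syndrome = 11001
Column 19 of H equals this syndrome → error at bit 19 (1-indexed).
Flip bit 19: 1000110000010111010100110010010 → 1000110000010111011100110010010
Extract data bits at positions {3,5,6,7,9,10,11,12,13,14,15,17,18,19,20,21,22,23,24,25,26,27,28,29,30,31}: 01100001011011100110010010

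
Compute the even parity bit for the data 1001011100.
Sum of data bits: 1+0+0+1+0+1+1+1+0+0 = 5.
5 mod 2 = 1, so parity bit = 1.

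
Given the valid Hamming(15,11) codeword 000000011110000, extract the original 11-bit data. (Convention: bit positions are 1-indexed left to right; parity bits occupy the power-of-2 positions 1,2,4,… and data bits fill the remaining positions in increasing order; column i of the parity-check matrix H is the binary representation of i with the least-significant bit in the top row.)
Parity bits occupy power-of-2 positions; data bits are at positions {3,5,6,7,9,10,11,12,13,14,15} (1-indexed).
Extract: c[3]=0 c[5]=0 c[6]=0 c[7]=0 c[9]=1 c[10]=1 c[11]=1 c[12]=0 c[13]=0 c[14]=0 c[15]=0
Data = 00001110000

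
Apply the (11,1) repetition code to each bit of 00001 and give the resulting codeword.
Repeat each bit 11× and concatenate:
0→00000000000  0→00000000000  0→00000000000  0→00000000000  1→11111111111
Codeword = 0000000000000000000000000000000000000000000011111111111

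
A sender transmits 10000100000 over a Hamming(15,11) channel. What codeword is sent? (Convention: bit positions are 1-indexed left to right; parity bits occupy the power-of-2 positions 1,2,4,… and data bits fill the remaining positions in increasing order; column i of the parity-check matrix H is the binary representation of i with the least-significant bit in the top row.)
Codeword c = d · G (mod 2), d = 10000100000:
  c[0] = d·G[:,0] = (10000100000)·(11011010101) mod 2 = 1+0+0+0+0+0+0+0+0+0+0 mod 2 = 1
  c[1] = d·G[:,1] = (10000100000)·(10110110011) mod 2 = 1+0+0+0+0+1+0+0+0+0+0 mod 2 = 0
  c[2] = d·G[:,2] = (10000100000)·(10000000000) mod 2 = 1+0+0+0+0+0+0+0+0+0+0 mod 2 = 1
  c[3] = d·G[:,3] = (10000100000)·(01110001111) mod 2 = 0+0+0+0+0+0+0+0+0+0+0 mod 2 = 0
  c[4] = d·G[:,4] = (10000100000)·(01000000000) mod 2 = 0+0+0+0+0+0+0+0+0+0+0 mod 2 = 0
  c[5] = d·G[:,5] = (10000100000)·(00100000000) mod 2 = 0+0+0+0+0+0+0+0+0+0+0 mod 2 = 0
  c[6] = d·G[:,6] = (10000100000)·(00010000000) mod 2 = 0+0+0+0+0+0+0+0+0+0+0 mod 2 = 0
  c[7] = d·G[:,7] = (10000100000)·(00001111111) mod 2 = 0+0+0+0+0+1+0+0+0+0+0 mod 2 = 1
  c[8] = d·G[:,8] = (10000100000)·(00001000000) mod 2 = 0+0+0+0+0+0+0+0+0+0+0 mod 2 = 0
  c[9] = d·G[:,9] = (10000100000)·(00000100000) mod 2 = 0+0+0+0+0+1+0+0+0+0+0 mod 2 = 1
  c[10] = d·G[:,10] = (10000100000)·(00000010000) mod 2 = 0+0+0+0+0+0+0+0+0+0+0 mod 2 = 0
  c[11] = d·G[:,11] = (10000100000)·(00000001000) mod 2 = 0+0+0+0+0+0+0+0+0+0+0 mod 2 = 0
  c[12] = d·G[:,12] = (10000100000)·(00000000100) mod 2 = 0+0+0+0+0+0+0+0+0+0+0 mod 2 = 0
  c[13] = d·G[:,13] = (10000100000)·(00000000010) mod 2 = 0+0+0+0+0+0+0+0+0+0+0 mod 2 = 0
  c[14] = d·G[:,14] = (10000100000)·(00000000001) mod 2 = 0+0+0+0+0+0+0+0+0+0+0 mod 2 = 0
Codeword = 101000010100000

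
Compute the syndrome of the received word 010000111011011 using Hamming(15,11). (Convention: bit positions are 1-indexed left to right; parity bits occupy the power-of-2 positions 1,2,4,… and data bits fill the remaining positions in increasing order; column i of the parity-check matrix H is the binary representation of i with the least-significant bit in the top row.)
Syndrome s = H · r^T (mod 2), r = 010000111011011:
  s[0] = (101010101010101)·(010000111011011) mod 2 = 0+0+0+0+0+0+1+0+1+0+1+0+0+0+1 mod 2 = 0
  s[1] = (011001100110011)·(010000111011011) mod 2 = 0+1+0+0+0+0+1+0+0+0+1+0+0+1+1 mod 2 = 1
  s[2] = (000111100001111)·(010000111011011) mod 2 = 0+0+0+0+0+0+1+0+0+0+0+1+0+1+1 mod 2 = 0
  s[3] = (000000011111111)·(010000111011011) mod 2 = 0+0+0+0+0+0+0+1+1+0+1+1+0+1+1 mod 2 = 0
Syndrome = 0100
Non-zero syndrome: error at position 2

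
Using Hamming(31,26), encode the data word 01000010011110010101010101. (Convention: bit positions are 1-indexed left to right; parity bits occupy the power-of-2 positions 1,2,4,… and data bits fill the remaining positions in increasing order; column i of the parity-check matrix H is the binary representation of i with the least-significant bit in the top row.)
Codeword c = d · G (mod 2), d = 01000010011110010101010101:
  c[0] = d·G[:,0] = (01000010011110010101010101)·(11011010101101010101010101) mod 2 = 0+1+0+0+0+0+1+0+0+0+1+1+0+0+0+1+0+1+0+1+0+1+0+1+0+1 mod 2 = 0
  c[1] = d·G[:,1] = (01000010011110010101010101)·(10110110011011001100110011) mod 2 = 0+0+0+0+0+0+1+0+0+1+1+0+1+0+0+0+0+1+0+0+0+1+0+0+0+1 mod 2 = 1
  c[2] = d·G[:,2] = (01000010011110010101010101)·(10000000000000000000000000) mod 2 = 0+0+0+0+0+0+0+0+0+0+0+0+0+0+0+0+0+0+0+0+0+0+0+0+0+0 mod 2 = 0
  c[3] = d·G[:,3] = (01000010011110010101010101)·(01110001111000111100001111) mod 2 = 0+1+0+0+0+0+0+0+0+1+1+0+0+0+0+1+0+1+0+0+0+0+0+1+0+1 mod 2 = 1
  c[4] = d·G[:,4] = (01000010011110010101010101)·(01000000000000000000000000) mod 2 = 0+1+0+0+0+0+0+0+0+0+0+0+0+0+0+0+0+0+0+0+0+0+0+0+0+0 mod 2 = 1
  c[5] = d·G[:,5] = (01000010011110010101010101)·(00100000000000000000000000) mod 2 = 0+0+0+0+0+0+0+0+0+0+0+0+0+0+0+0+0+0+0+0+0+0+0+0+0+0 mod 2 = 0
  c[6] = d·G[:,6] = (01000010011110010101010101)·(00010000000000000000000000) mod 2 = 0+0+0+0+0+0+0+0+0+0+0+0+0+0+0+0+0+0+0+0+0+0+0+0+0+0 mod 2 = 0
  c[7] = d·G[:,7] = (01000010011110010101010101)·(00001111111000000011111111) mod 2 = 0+0+0+0+0+0+1+0+0+1+1+0+0+0+0+0+0+0+0+1+0+1+0+1+0+1 mod 2 = 1
  c[8] = d·G[:,8] = (01000010011110010101010101)·(00001000000000000000000000) mod 2 = 0+0+0+0+0+0+0+0+0+0+0+0+0+0+0+0+0+0+0+0+0+0+0+0+0+0 mod 2 = 0
  c[9] = d·G[:,9] = (01000010011110010101010101)·(00000100000000000000000000) mod 2 = 0+0+0+0+0+0+0+0+0+0+0+0+0+0+0+0+0+0+0+0+0+0+0+0+0+0 mod 2 = 0
  c[10] = d·G[:,10] = (01000010011110010101010101)·(00000010000000000000000000) mod 2 = 0+0+0+0+0+0+1+0+0+0+0+0+0+0+0+0+0+0+0+0+0+0+0+0+0+0 mod 2 = 1
  c[11] = d·G[:,11] = (01000010011110010101010101)·(00000001000000000000000000) mod 2 = 0+0+0+0+0+0+0+0+0+0+0+0+0+0+0+0+0+0+0+0+0+0+0+0+0+0 mod 2 = 0
  c[12] = d·G[:,12] = (01000010011110010101010101)·(00000000100000000000000000) mod 2 = 0+0+0+0+0+0+0+0+0+0+0+0+0+0+0+0+0+0+0+0+0+0+0+0+0+0 mod 2 = 0
  c[13] = d·G[:,13] = (01000010011110010101010101)·(00000000010000000000000000) mod 2 = 0+0+0+0+0+0+0+0+0+1+0+0+0+0+0+0+0+0+0+0+0+0+0+0+0+0 mod 2 = 1
  c[14] = d·G[:,14] = (01000010011110010101010101)·(00000000001000000000000000) mod 2 = 0+0+0+0+0+0+0+0+0+0+1+0+0+0+0+0+0+0+0+0+0+0+0+0+0+0 mod 2 = 1
  c[15] = d·G[:,15] = (01000010011110010101010101)·(00000000000111111111111111) mod 2 = 0+0+0+0+0+0+0+0+0+0+0+1+1+0+0+1+0+1+0+1+0+1+0+1+0+1 mod 2 = 0
  c[16] = d·G[:,16] = (01000010011110010101010101)·(00000000000100000000000000) mod 2 = 0+0+0+0+0+0+0+0+0+0+0+1+0+0+0+0+0+0+0+0+0+0+0+0+0+0 mod 2 = 1
  c[17] = d·G[:,17] = (01000010011110010101010101)·(00000000000010000000000000) mod 2 = 0+0+0+0+0+0+0+0+0+0+0+0+1+0+0+0+0+0+0+0+0+0+0+0+0+0 mod 2 = 1
  c[18] = d·G[:,18] = (01000010011110010101010101)·(00000000000001000000000000) mod 2 = 0+0+0+0+0+0+0+0+0+0+0+0+0+0+0+0+0+0+0+0+0+0+0+0+0+0 mod 2 = 0
  c[19] = d·G[:,19] = (01000010011110010101010101)·(00000000000000100000000000) mod 2 = 0+0+0+0+0+0+0+0+0+0+0+0+0+0+0+0+0+0+0+0+0+0+0+0+0+0 mod 2 = 0
  c[20] = d·G[:,20] = (01000010011110010101010101)·(00000000000000010000000000) mod 2 = 0+0+0+0+0+0+0+0+0+0+0+0+0+0+0+1+0+0+0+0+0+0+0+0+0+0 mod 2 = 1
  c[21] = d·G[:,21] = (01000010011110010101010101)·(00000000000000001000000000) mod 2 = 0+0+0+0+0+0+0+0+0+0+0+0+0+0+0+0+0+0+0+0+0+0+0+0+0+0 mod 2 = 0
  c[22] = d·G[:,22] = (01000010011110010101010101)·(00000000000000000100000000) mod 2 = 0+0+0+0+0+0+0+0+0+0+0+0+0+0+0+0+0+1+0+0+0+0+0+0+0+0 mod 2 = 1
  c[23] = d·G[:,23] = (01000010011110010101010101)·(00000000000000000010000000) mod 2 = 0+0+0+0+0+0+0+0+0+0+0+0+0+0+0+0+0+0+0+0+0+0+0+0+0+0 mod 2 = 0
  c[24] = d·G[:,24] = (01000010011110010101010101)·(00000000000000000001000000) mod 2 = 0+0+0+0+0+0+0+0+0+0+0+0+0+0+0+0+0+0+0+1+0+0+0+0+0+0 mod 2 = 1
  c[25] = d·G[:,25] = (01000010011110010101010101)·(00000000000000000000100000) mod 2 = 0+0+0+0+0+0+0+0+0+0+0+0+0+0+0+0+0+0+0+0+0+0+0+0+0+0 mod 2 = 0
  c[26] = d·G[:,26] = (01000010011110010101010101)·(00000000000000000000010000) mod 2 = 0+0+0+0+0+0+0+0+0+0+0+0+0+0+0+0+0+0+0+0+0+1+0+0+0+0 mod 2 = 1
  c[27] = d·G[:,27] = (01000010011110010101010101)·(00000000000000000000001000) mod 2 = 0+0+0+0+0+0+0+0+0+0+0+0+0+0+0+0+0+0+0+0+0+0+0+0+0+0 mod 2 = 0
  c[28] = d·G[:,28] = (01000010011110010101010101)·(00000000000000000000000100) mod 2 = 0+0+0+0+0+0+0+0+0+0+0+0+0+0+0+0+0+0+0+0+0+0+0+1+0+0 mod 2 = 1
  c[29] = d·G[:,29] = (01000010011110010101010101)·(00000000000000000000000010) mod 2 = 0+0+0+0+0+0+0+0+0+0+0+0+0+0+0+0+0+0+0+0+0+0+0+0+0+0 mod 2 = 0
  c[30] = d·G[:,30] = (01000010011110010101010101)·(00000000000000000000000001) mod 2 = 0+0+0+0+0+0+0+0+0+0+0+0+0+0+0+0+0+0+0+0+0+0+0+0+0+1 mod 2 = 1
Codeword = 0101100100100110110010101010101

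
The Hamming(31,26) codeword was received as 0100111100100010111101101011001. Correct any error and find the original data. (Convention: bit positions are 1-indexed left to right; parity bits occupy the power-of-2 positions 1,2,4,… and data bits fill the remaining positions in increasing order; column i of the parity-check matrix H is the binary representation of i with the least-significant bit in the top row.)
Syndrome s = H · r^T (mod 2), r = 0100111100100010111101101011001:
  s[0] = (1010101010101010101010101010101)·(0100111100100010111101101011001) mod 2 = 0+0+0+0+1+0+1+0+0+0+1+0+0+0+1+0+1+0+1+0+0+0+1+0+1+0+1+0+0+0+1 mod 2 = 0
  s[1] = (0110011001100110011001100110011)·(0100111100100010111101101011001) mod 2 = 0+1+0+0+0+1+1+0+0+0+1+0+0+0+1+0+0+1+1+0+0+1+1+0+0+0+1+0+0+0+1 mod 2 = 1
  s[2] = (0001111000011110000111100001111)·(0100111100100010111101101011001) mod 2 = 0+0+0+0+1+1+1+0+0+0+0+0+0+0+1+0+0+0+0+1+0+1+1+0+0+0+0+1+0+0+1 mod 2 = 1
  s[3] = (0000000111111110000000011111111)·(0100111100100010111101101011001) mod 2 = 0+0+0+0+0+0+0+1+0+0+1+0+0+0+1+0+0+0+0+0+0+0+0+0+1+0+1+1+0+0+1 mod 2 = 1
  s[4] = (0000000000000001111111111111111)·(0100111100100010111101101011001) mod 2 = 0+0+0+0+0+0+0+0+0+0+0+0+0+0+0+0+1+1+1+1+0+1+1+0+1+0+1+1+0+0+1 mod 2 = 0
Syndrome = 01110
Column 14 of H equals this syndrome → error at bit 14 (1-indexed).
Flip bit 14: 0100111100100010111101101011001 → 0100111100100110111101101011001
Extract data bits at positions {3,5,6,7,9,10,11,12,13,14,15,17,18,19,20,21,22,23,24,25,26,27,28,29,30,31}: 01110010011111101101011001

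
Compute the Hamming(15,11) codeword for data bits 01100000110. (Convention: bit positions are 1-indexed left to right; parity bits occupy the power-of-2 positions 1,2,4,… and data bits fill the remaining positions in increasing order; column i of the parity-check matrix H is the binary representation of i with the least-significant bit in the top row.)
Codeword c = d · G (mod 2), d = 01100000110:
  c[0] = d·G[:,0] = (01100000110)·(11011010101) mod 2 = 0+1+0+0+0+0+0+0+1+0+0 mod 2 = 0
  c[1] = d·G[:,1] = (01100000110)·(10110110011) mod 2 = 0+0+1+0+0+0+0+0+0+1+0 mod 2 = 0
  c[2] = d·G[:,2] = (01100000110)·(10000000000) mod 2 = 0+0+0+0+0+0+0+0+0+0+0 mod 2 = 0
  c[3] = d·G[:,3] = (01100000110)·(01110001111) mod 2 = 0+1+1+0+0+0+0+0+1+1+0 mod 2 = 0
  c[4] = d·G[:,4] = (01100000110)·(01000000000) mod 2 = 0+1+0+0+0+0+0+0+0+0+0 mod 2 = 1
  c[5] = d·G[:,5] = (01100000110)·(00100000000) mod 2 = 0+0+1+0+0+0+0+0+0+0+0 mod 2 = 1
  c[6] = d·G[:,6] = (01100000110)·(00010000000) mod 2 = 0+0+0+0+0+0+0+0+0+0+0 mod 2 = 0
  c[7] = d·G[:,7] = (01100000110)·(00001111111) mod 2 = 0+0+0+0+0+0+0+0+1+1+0 mod 2 = 0
  c[8] = d·G[:,8] = (01100000110)·(00001000000) mod 2 = 0+0+0+0+0+0+0+0+0+0+0 mod 2 = 0
  c[9] = d·G[:,9] = (01100000110)·(00000100000) mod 2 = 0+0+0+0+0+0+0+0+0+0+0 mod 2 = 0
  c[10] = d·G[:,10] = (01100000110)·(00000010000) mod 2 = 0+0+0+0+0+0+0+0+0+0+0 mod 2 = 0
  c[11] = d·G[:,11] = (01100000110)·(00000001000) mod 2 = 0+0+0+0+0+0+0+0+0+0+0 mod 2 = 0
  c[12] = d·G[:,12] = (01100000110)·(00000000100) mod 2 = 0+0+0+0+0+0+0+0+1+0+0 mod 2 = 1
  c[13] = d·G[:,13] = (01100000110)·(00000000010) mod 2 = 0+0+0+0+0+0+0+0+0+1+0 mod 2 = 1
  c[14] = d·G[:,14] = (01100000110)·(00000000001) mod 2 = 0+0+0+0+0+0+0+0+0+0+0 mod 2 = 0
Codeword = 000011000000110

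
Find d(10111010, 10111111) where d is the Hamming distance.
XOR = 00000101, count of 1s = 2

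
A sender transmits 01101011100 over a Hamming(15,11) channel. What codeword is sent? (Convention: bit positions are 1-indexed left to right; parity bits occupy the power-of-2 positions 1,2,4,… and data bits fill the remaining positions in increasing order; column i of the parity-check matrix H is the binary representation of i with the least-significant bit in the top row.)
Codeword c = d · G (mod 2), d = 01101011100:
  c[0] = d·G[:,0] = (01101011100)·(11011010101) mod 2 = 0+1+0+0+1+0+1+0+1+0+0 mod 2 = 0
  c[1] = d·G[:,1] = (01101011100)·(10110110011) mod 2 = 0+0+1+0+0+0+1+0+0+0+0 mod 2 = 0
  c[2] = d·G[:,2] = (01101011100)·(10000000000) mod 2 = 0+0+0+0+0+0+0+0+0+0+0 mod 2 = 0
  c[3] = d·G[:,3] = (01101011100)·(01110001111) mod 2 = 0+1+1+0+0+0+0+1+1+0+0 mod 2 = 0
  c[4] = d·G[:,4] = (01101011100)·(01000000000) mod 2 = 0+1+0+0+0+0+0+0+0+0+0 mod 2 = 1
  c[5] = d·G[:,5] = (01101011100)·(00100000000) mod 2 = 0+0+1+0+0+0+0+0+0+0+0 mod 2 = 1
  c[6] = d·G[:,6] = (01101011100)·(00010000000) mod 2 = 0+0+0+0+0+0+0+0+0+0+0 mod 2 = 0
  c[7] = d·G[:,7] = (01101011100)·(00001111111) mod 2 = 0+0+0+0+1+0+1+1+1+0+0 mod 2 = 0
  c[8] = d·G[:,8] = (01101011100)·(00001000000) mod 2 = 0+0+0+0+1+0+0+0+0+0+0 mod 2 = 1
  c[9] = d·G[:,9] = (01101011100)·(00000100000) mod 2 = 0+0+0+0+0+0+0+0+0+0+0 mod 2 = 0
  c[10] = d·G[:,10] = (01101011100)·(00000010000) mod 2 = 0+0+0+0+0+0+1+0+0+0+0 mod 2 = 1
  c[11] = d·G[:,11] = (01101011100)·(00000001000) mod 2 = 0+0+0+0+0+0+0+1+0+0+0 mod 2 = 1
  c[12] = d·G[:,12] = (01101011100)·(00000000100) mod 2 = 0+0+0+0+0+0+0+0+1+0+0 mod 2 = 1
  c[13] = d·G[:,13] = (01101011100)·(00000000010) mod 2 = 0+0+0+0+0+0+0+0+0+0+0 mod 2 = 0
  c[14] = d·G[:,14] = (01101011100)·(00000000001) mod 2 = 0+0+0+0+0+0+0+0+0+0+0 mod 2 = 0
Codeword = 000011001011100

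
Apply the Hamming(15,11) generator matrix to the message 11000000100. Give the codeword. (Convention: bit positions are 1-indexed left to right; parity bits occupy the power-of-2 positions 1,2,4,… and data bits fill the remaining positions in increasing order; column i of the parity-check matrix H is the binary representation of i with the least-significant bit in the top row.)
Codeword c = d · G (mod 2), d = 11000000100:
  c[0] = d·G[:,0] = (11000000100)·(11011010101) mod 2 = 1+1+0+0+0+0+0+0+1+0+0 mod 2 = 1
  c[1] = d·G[:,1] = (11000000100)·(10110110011) mod 2 = 1+0+0+0+0+0+0+0+0+0+0 mod 2 = 1
  c[2] = d·G[:,2] = (11000000100)·(10000000000) mod 2 = 1+0+0+0+0+0+0+0+0+0+0 mod 2 = 1
  c[3] = d·G[:,3] = (11000000100)·(01110001111) mod 2 = 0+1+0+0+0+0+0+0+1+0+0 mod 2 = 0
  c[4] = d·G[:,4] = (11000000100)·(01000000000) mod 2 = 0+1+0+0+0+0+0+0+0+0+0 mod 2 = 1
  c[5] = d·G[:,5] = (11000000100)·(00100000000) mod 2 = 0+0+0+0+0+0+0+0+0+0+0 mod 2 = 0
  c[6] = d·G[:,6] = (11000000100)·(00010000000) mod 2 = 0+0+0+0+0+0+0+0+0+0+0 mod 2 = 0
  c[7] = d·G[:,7] = (11000000100)·(00001111111) mod 2 = 0+0+0+0+0+0+0+0+1+0+0 mod 2 = 1
  c[8] = d·G[:,8] = (11000000100)·(00001000000) mod 2 = 0+0+0+0+0+0+0+0+0+0+0 mod 2 = 0
  c[9] = d·G[:,9] = (11000000100)·(00000100000) mod 2 = 0+0+0+0+0+0+0+0+0+0+0 mod 2 = 0
  c[10] = d·G[:,10] = (11000000100)·(00000010000) mod 2 = 0+0+0+0+0+0+0+0+0+0+0 mod 2 = 0
  c[11] = d·G[:,11] = (11000000100)·(00000001000) mod 2 = 0+0+0+0+0+0+0+0+0+0+0 mod 2 = 0
  c[12] = d·G[:,12] = (11000000100)·(00000000100) mod 2 = 0+0+0+0+0+0+0+0+1+0+0 mod 2 = 1
  c[13] = d·G[:,13] = (11000000100)·(00000000010) mod 2 = 0+0+0+0+0+0+0+0+0+0+0 mod 2 = 0
  c[14] = d·G[:,14] = (11000000100)·(00000000001) mod 2 = 0+0+0+0+0+0+0+0+0+0+0 mod 2 = 0
Codeword = 111010010000100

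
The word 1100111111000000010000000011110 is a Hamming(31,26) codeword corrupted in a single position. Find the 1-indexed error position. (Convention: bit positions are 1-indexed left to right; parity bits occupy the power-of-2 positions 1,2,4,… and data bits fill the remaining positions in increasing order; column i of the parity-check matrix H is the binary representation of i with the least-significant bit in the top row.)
Syndrome s = H · r^T (mod 2), r = 1100111111000000010000000011110:
  s[0] = (1010101010101010101010101010101)·(1100111111000000010000000011110) mod 2 = 1+0+0+0+1+0+1+0+1+0+0+0+0+0+0+0+0+0+0+0+0+0+0+0+0+0+1+0+1+0+0 mod 2 = 0
  s[1] = (0110011001100110011001100110011)·(1100111111000000010000000011110) mod 2 = 0+1+0+0+0+1+1+0+0+1+0+0+0+0+0+0+0+1+0+0+0+0+0+0+0+0+1+0+0+1+0 mod 2 = 1
  s[2] = (0001111000011110000111100001111)·(1100111111000000010000000011110) mod 2 = 0+0+0+0+1+1+1+0+0+0+0+0+0+0+0+0+0+0+0+0+0+0+0+0+0+0+0+1+1+1+0 mod 2 = 0
  s[3] = (0000000111111110000000011111111)·(1100111111000000010000000011110) mod 2 = 0+0+0+0+0+0+0+1+1+1+0+0+0+0+0+0+0+0+0+0+0+0+0+0+0+0+1+1+1+1+0 mod 2 = 1
  s[4] = (0000000000000001111111111111111)·(1100111111000000010000000011110) mod 2 = 0+0+0+0+0+0+0+0+0+0+0+0+0+0+0+0+0+1+0+0+0+0+0+0+0+0+1+1+1+1+0 mod 2 = 1
Syndrome = 01011
Column i of H is the binary representation of i, so the syndrome is the binary index of the flipped bit.
Read s = 01011 with s[0] as LSB: 0·2^0 + 1·2^1 + 0·2^2 + 1·2^3 + 1·2^4 = 26.
Error is at bit position 26.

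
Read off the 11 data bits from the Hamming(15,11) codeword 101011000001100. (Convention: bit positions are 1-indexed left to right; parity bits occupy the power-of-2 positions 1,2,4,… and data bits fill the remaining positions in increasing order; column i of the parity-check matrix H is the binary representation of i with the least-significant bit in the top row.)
Parity bits occupy power-of-2 positions; data bits are at positions {3,5,6,7,9,10,11,12,13,14,15} (1-indexed).
Extract: c[3]=1 c[5]=1 c[6]=1 c[7]=0 c[9]=0 c[10]=0 c[11]=0 c[12]=1 c[13]=1 c[14]=0 c[15]=0
Data = 11100001100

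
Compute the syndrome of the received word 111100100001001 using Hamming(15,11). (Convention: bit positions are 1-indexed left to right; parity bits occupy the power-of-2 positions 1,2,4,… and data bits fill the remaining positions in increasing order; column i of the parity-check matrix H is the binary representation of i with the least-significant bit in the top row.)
Syndrome s = H · r^T (mod 2), r = 111100100001001:
  s[0] = (101010101010101)·(111100100001001) mod 2 = 1+0+1+0+0+0+1+0+0+0+0+0+0+0+1 mod 2 = 0
  s[1] = (011001100110011)·(111100100001001) mod 2 = 0+1+1+0+0+0+1+0+0+0+0+0+0+0+1 mod 2 = 0
  s[2] = (000111100001111)·(111100100001001) mod 2 = 0+0+0+1+0+0+1+0+0+0+0+1+0+0+1 mod 2 = 0
  s[3] = (000000011111111)·(111100100001001) mod 2 = 0+0+0+0+0+0+0+0+0+0+0+1+0+0+1 mod 2 = 0
Syndrome = 0000
s = 0: no error detected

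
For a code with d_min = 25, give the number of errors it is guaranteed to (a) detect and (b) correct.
(a) Detection requires d_min ≥ e+1, so e ≤ d_min − 1 = 24.
(b) Correction requires d_min ≥ 2t+1, so t ≤ ⌊(d_min − 1)/2⌋ = ⌊24/2⌋ = 12.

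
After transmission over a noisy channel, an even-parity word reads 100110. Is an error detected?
Sum of received bits: 1+0+0+1+1+0 = 3; 3 mod 2 = 1. Result is 1 ≠ 0 → error detected.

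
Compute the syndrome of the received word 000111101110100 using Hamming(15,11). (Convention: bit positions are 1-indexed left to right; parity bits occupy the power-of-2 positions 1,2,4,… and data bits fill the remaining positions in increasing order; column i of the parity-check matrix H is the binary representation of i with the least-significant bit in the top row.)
Syndrome s = H · r^T (mod 2), r = 000111101110100:
  s[0] = (101010101010101)·(000111101110100) mod 2 = 0+0+0+0+1+0+1+0+1+0+1+0+1+0+0 mod 2 = 1
  s[1] = (011001100110011)·(000111101110100) mod 2 = 0+0+0+0+0+1+1+0+0+1+1+0+0+0+0 mod 2 = 0
  s[2] = (000111100001111)·(000111101110100) mod 2 = 0+0+0+1+1+1+1+0+0+0+0+0+1+0+0 mod 2 = 1
  s[3] = (000000011111111)·(000111101110100) mod 2 = 0+0+0+0+0+0+0+0+1+1+1+0+1+0+0 mod 2 = 0
Syndrome = 1010
Non-zero syndrome: error at position 5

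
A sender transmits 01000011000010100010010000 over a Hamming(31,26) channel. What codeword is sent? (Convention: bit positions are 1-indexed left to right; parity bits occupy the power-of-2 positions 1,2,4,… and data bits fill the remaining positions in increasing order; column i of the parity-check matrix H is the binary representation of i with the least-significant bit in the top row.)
Codeword c = d · G (mod 2), d = 01000011000010100010010000:
  c[0] = d·G[:,0] = (01000011000010100010010000)·(11011010101101010101010101) mod 2 = 0+1+0+0+0+0+1+0+0+0+0+0+0+0+0+0+0+0+0+0+0+1+0+0+0+0 mod 2 = 1
  c[1] = d·G[:,1] = (01000011000010100010010000)·(10110110011011001100110011) mod 2 = 0+0+0+0+0+0+1+0+0+0+0+0+1+0+0+0+0+0+0+0+0+1+0+0+0+0 mod 2 = 1
  c[2] = d·G[:,2] = (01000011000010100010010000)·(10000000000000000000000000) mod 2 = 0+0+0+0+0+0+0+0+0+0+0+0+0+0+0+0+0+0+0+0+0+0+0+0+0+0 mod 2 = 0
  c[3] = d·G[:,3] = (01000011000010100010010000)·(01110001111000111100001111) mod 2 = 0+1+0+0+0+0+0+1+0+0+0+0+0+0+1+0+0+0+0+0+0+0+0+0+0+0 mod 2 = 1
  c[4] = d·G[:,4] = (01000011000010100010010000)·(01000000000000000000000000) mod 2 = 0+1+0+0+0+0+0+0+0+0+0+0+0+0+0+0+0+0+0+0+0+0+0+0+0+0 mod 2 = 1
  c[5] = d·G[:,5] = (01000011000010100010010000)·(00100000000000000000000000) mod 2 = 0+0+0+0+0+0+0+0+0+0+0+0+0+0+0+0+0+0+0+0+0+0+0+0+0+0 mod 2 = 0
  c[6] = d·G[:,6] = (01000011000010100010010000)·(00010000000000000000000000) mod 2 = 0+0+0+0+0+0+0+0+0+0+0+0+0+0+0+0+0+0+0+0+0+0+0+0+0+0 mod 2 = 0
  c[7] = d·G[:,7] = (01000011000010100010010000)·(00001111111000000011111111) mod 2 = 0+0+0+0+0+0+1+1+0+0+0+0+0+0+0+0+0+0+1+0+0+1+0+0+0+0 mod 2 = 0
  c[8] = d·G[:,8] = (01000011000010100010010000)·(00001000000000000000000000) mod 2 = 0+0+0+0+0+0+0+0+0+0+0+0+0+0+0+0+0+0+0+0+0+0+0+0+0+0 mod 2 = 0
  c[9] = d·G[:,9] = (01000011000010100010010000)·(00000100000000000000000000) mod 2 = 0+0+0+0+0+0+0+0+0+0+0+0+0+0+0+0+0+0+0+0+0+0+0+0+0+0 mod 2 = 0
  c[10] = d·G[:,10] = (01000011000010100010010000)·(00000010000000000000000000) mod 2 = 0+0+0+0+0+0+1+0+0+0+0+0+0+0+0+0+0+0+0+0+0+0+0+0+0+0 mod 2 = 1
  c[11] = d·G[:,11] = (01000011000010100010010000)·(00000001000000000000000000) mod 2 = 0+0+0+0+0+0+0+1+0+0+0+0+0+0+0+0+0+0+0+0+0+0+0+0+0+0 mod 2 = 1
  c[12] = d·G[:,12] = (01000011000010100010010000)·(00000000100000000000000000) mod 2 = 0+0+0+0+0+0+0+0+0+0+0+0+0+0+0+0+0+0+0+0+0+0+0+0+0+0 mod 2 = 0
  c[13] = d·G[:,13] = (01000011000010100010010000)·(00000000010000000000000000) mod 2 = 0+0+0+0+0+0+0+0+0+0+0+0+0+0+0+0+0+0+0+0+0+0+0+0+0+0 mod 2 = 0
  c[14] = d·G[:,14] = (01000011000010100010010000)·(00000000001000000000000000) mod 2 = 0+0+0+0+0+0+0+0+0+0+0+0+0+0+0+0+0+0+0+0+0+0+0+0+0+0 mod 2 = 0
  c[15] = d·G[:,15] = (01000011000010100010010000)·(00000000000111111111111111) mod 2 = 0+0+0+0+0+0+0+0+0+0+0+0+1+0+1+0+0+0+1+0+0+1+0+0+0+0 mod 2 = 0
  c[16] = d·G[:,16] = (01000011000010100010010000)·(00000000000100000000000000) mod 2 = 0+0+0+0+0+0+0+0+0+0+0+0+0+0+0+0+0+0+0+0+0+0+0+0+0+0 mod 2 = 0
  c[17] = d·G[:,17] = (01000011000010100010010000)·(00000000000010000000000000) mod 2 = 0+0+0+0+0+0+0+0+0+0+0+0+1+0+0+0+0+0+0+0+0+0+0+0+0+0 mod 2 = 1
  c[18] = d·G[:,18] = (01000011000010100010010000)·(00000000000001000000000000) mod 2 = 0+0+0+0+0+0+0+0+0+0+0+0+0+0+0+0+0+0+0+0+0+0+0+0+0+0 mod 2 = 0
  c[19] = d·G[:,19] = (01000011000010100010010000)·(00000000000000100000000000) mod 2 = 0+0+0+0+0+0+0+0+0+0+0+0+0+0+1+0+0+0+0+0+0+0+0+0+0+0 mod 2 = 1
  c[20] = d·G[:,20] = (01000011000010100010010000)·(00000000000000010000000000) mod 2 = 0+0+0+0+0+0+0+0+0+0+0+0+0+0+0+0+0+0+0+0+0+0+0+0+0+0 mod 2 = 0
  c[21] = d·G[:,21] = (01000011000010100010010000)·(00000000000000001000000000) mod 2 = 0+0+0+0+0+0+0+0+0+0+0+0+0+0+0+0+0+0+0+0+0+0+0+0+0+0 mod 2 = 0
  c[22] = d·G[:,22] = (01000011000010100010010000)·(00000000000000000100000000) mod 2 = 0+0+0+0+0+0+0+0+0+0+0+0+0+0+0+0+0+0+0+0+0+0+0+0+0+0 mod 2 = 0
  c[23] = d·G[:,23] = (01000011000010100010010000)·(00000000000000000010000000) mod 2 = 0+0+0+0+0+0+0+0+0+0+0+0+0+0+0+0+0+0+1+0+0+0+0+0+0+0 mod 2 = 1
  c[24] = d·G[:,24] = (01000011000010100010010000)·(00000000000000000001000000) mod 2 = 0+0+0+0+0+0+0+0+0+0+0+0+0+0+0+0+0+0+0+0+0+0+0+0+0+0 mod 2 = 0
  c[25] = d·G[:,25] = (01000011000010100010010000)·(00000000000000000000100000) mod 2 = 0+0+0+0+0+0+0+0+0+0+0+0+0+0+0+0+0+0+0+0+0+0+0+0+0+0 mod 2 = 0
  c[26] = d·G[:,26] = (01000011000010100010010000)·(00000000000000000000010000) mod 2 = 0+0+0+0+0+0+0+0+0+0+0+0+0+0+0+0+0+0+0+0+0+1+0+0+0+0 mod 2 = 1
  c[27] = d·G[:,27] = (01000011000010100010010000)·(00000000000000000000001000) mod 2 = 0+0+0+0+0+0+0+0+0+0+0+0+0+0+0+0+0+0+0+0+0+0+0+0+0+0 mod 2 = 0
  c[28] = d·G[:,28] = (01000011000010100010010000)·(00000000000000000000000100) mod 2 = 0+0+0+0+0+0+0+0+0+0+0+0+0+0+0+0+0+0+0+0+0+0+0+0+0+0 mod 2 = 0
  c[29] = d·G[:,29] = (01000011000010100010010000)·(00000000000000000000000010) mod 2 = 0+0+0+0+0+0+0+0+0+0+0+0+0+0+0+0+0+0+0+0+0+0+0+0+0+0 mod 2 = 0
  c[30] = d·G[:,30] = (01000011000010100010010000)·(00000000000000000000000001) mod 2 = 0+0+0+0+0+0+0+0+0+0+0+0+0+0+0+0+0+0+0+0+0+0+0+0+0+0 mod 2 = 0
Codeword = 1101100000110000010100010010000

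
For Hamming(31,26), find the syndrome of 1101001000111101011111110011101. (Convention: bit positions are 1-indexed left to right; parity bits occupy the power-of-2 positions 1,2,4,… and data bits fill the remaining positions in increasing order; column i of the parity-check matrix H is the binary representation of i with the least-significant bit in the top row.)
Syndrome s = H · r^T (mod 2), r = 1101001000111101011111110011101:
  s[0] = (1010101010101010101010101010101)·(1101001000111101011111110011101) mod 2 = 1+0+0+0+0+0+1+0+0+0+1+0+1+0+0+0+0+0+1+0+1+0+1+0+0+0+1+0+1+0+1 mod 2 = 0
  s[1] = (0110011001100110011001100110011)·(1101001000111101011111110011101) mod 2 = 0+1+0+0+0+0+1+0+0+0+1+0+0+1+0+0+0+1+1+0+0+1+1+0+0+0+1+0+0+0+1 mod 2 = 0
  s[2] = (0001111000011110000111100001111)·(1101001000111101011111110011101) mod 2 = 0+0+0+1+0+0+1+0+0+0+0+1+1+1+0+0+0+0+0+1+1+1+1+0+0+0+0+1+1+0+1 mod 2 = 0
  s[3] = (0000000111111110000000011111111)·(1101001000111101011111110011101) mod 2 = 0+0+0+0+0+0+0+0+0+0+1+1+1+1+0+0+0+0+0+0+0+0+0+1+0+0+1+1+1+0+1 mod 2 = 1
  s[4] = (0000000000000001111111111111111)·(1101001000111101011111110011101) mod 2 = 0+0+0+0+0+0+0+0+0+0+0+0+0+0+0+1+0+1+1+1+1+1+1+1+0+0+1+1+1+0+1 mod 2 = 0
Syndrome = 00010
Non-zero syndrome: error at position 8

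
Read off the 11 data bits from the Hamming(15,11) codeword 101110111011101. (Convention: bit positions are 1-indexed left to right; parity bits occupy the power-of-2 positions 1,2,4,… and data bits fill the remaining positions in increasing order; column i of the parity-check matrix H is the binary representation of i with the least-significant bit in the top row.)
Parity bits occupy power-of-2 positions; data bits are at positions {3,5,6,7,9,10,11,12,13,14,15} (1-indexed).
Extract: c[3]=1 c[5]=1 c[6]=0 c[7]=1 c[9]=1 c[10]=0 c[11]=1 c[12]=1 c[13]=1 c[14]=0 c[15]=1
Data = 11011011101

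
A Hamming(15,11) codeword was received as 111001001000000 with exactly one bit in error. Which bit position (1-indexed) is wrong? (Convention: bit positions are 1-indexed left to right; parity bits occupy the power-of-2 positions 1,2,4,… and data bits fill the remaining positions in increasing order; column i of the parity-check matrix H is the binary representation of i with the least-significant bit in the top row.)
Syndrome s = H · r^T (mod 2), r = 111001001000000:
  s[0] = (101010101010101)·(111001001000000) mod 2 = 1+0+1+0+0+0+0+0+1+0+0+0+0+0+0 mod 2 = 1
  s[1] = (011001100110011)·(111001001000000) mod 2 = 0+1+1+0+0+1+0+0+0+0+0+0+0+0+0 mod 2 = 1
  s[2] = (000111100001111)·(111001001000000) mod 2 = 0+0+0+0+0+1+0+0+0+0+0+0+0+0+0 mod 2 = 1
  s[3] = (000000011111111)·(111001001000000) mod 2 = 0+0+0+0+0+0+0+0+1+0+0+0+0+0+0 mod 2 = 1
Syndrome = 1111
Column i of H is the binary representation of i, so the syndrome is the binary index of the flipped bit.
Read s = 1111 with s[0] as LSB: 1·2^0 + 1·2^1 + 1·2^2 + 1·2^3 = 15.
Error is at bit position 15.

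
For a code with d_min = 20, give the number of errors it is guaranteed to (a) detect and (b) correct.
(a) Detection requires d_min ≥ e+1, so e ≤ d_min − 1 = 19.
(b) Correction requires d_min ≥ 2t+1, so t ≤ ⌊(d_min − 1)/2⌋ = ⌊19/2⌋ = 9.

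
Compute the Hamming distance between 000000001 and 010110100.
XOR = 010110101, count of 1s = 5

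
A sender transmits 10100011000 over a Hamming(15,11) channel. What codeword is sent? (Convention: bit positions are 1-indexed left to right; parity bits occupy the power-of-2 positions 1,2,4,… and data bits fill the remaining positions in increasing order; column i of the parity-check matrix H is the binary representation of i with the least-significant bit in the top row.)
Codeword c = d · G (mod 2), d = 10100011000:
  c[0] = d·G[:,0] = (10100011000)·(11011010101) mod 2 = 1+0+0+0+0+0+1+0+0+0+0 mod 2 = 0
  c[1] = d·G[:,1] = (10100011000)·(10110110011) mod 2 = 1+0+1+0+0+0+1+0+0+0+0 mod 2 = 1
  c[2] = d·G[:,2] = (10100011000)·(10000000000) mod 2 = 1+0+0+0+0+0+0+0+0+0+0 mod 2 = 1
  c[3] = d·G[:,3] = (10100011000)·(01110001111) mod 2 = 0+0+1+0+0+0+0+1+0+0+0 mod 2 = 0
  c[4] = d·G[:,4] = (10100011000)·(01000000000) mod 2 = 0+0+0+0+0+0+0+0+0+0+0 mod 2 = 0
  c[5] = d·G[:,5] = (10100011000)·(00100000000) mod 2 = 0+0+1+0+0+0+0+0+0+0+0 mod 2 = 1
  c[6] = d·G[:,6] = (10100011000)·(00010000000) mod 2 = 0+0+0+0+0+0+0+0+0+0+0 mod 2 = 0
  c[7] = d·G[:,7] = (10100011000)·(00001111111) mod 2 = 0+0+0+0+0+0+1+1+0+0+0 mod 2 = 0
  c[8] = d·G[:,8] = (10100011000)·(00001000000) mod 2 = 0+0+0+0+0+0+0+0+0+0+0 mod 2 = 0
  c[9] = d·G[:,9] = (10100011000)·(00000100000) mod 2 = 0+0+0+0+0+0+0+0+0+0+0 mod 2 = 0
  c[10] = d·G[:,10] = (10100011000)·(00000010000) mod 2 = 0+0+0+0+0+0+1+0+0+0+0 mod 2 = 1
  c[11] = d·G[:,11] = (10100011000)·(00000001000) mod 2 = 0+0+0+0+0+0+0+1+0+0+0 mod 2 = 1
  c[12] = d·G[:,12] = (10100011000)·(00000000100) mod 2 = 0+0+0+0+0+0+0+0+0+0+0 mod 2 = 0
  c[13] = d·G[:,13] = (10100011000)·(00000000010) mod 2 = 0+0+0+0+0+0+0+0+0+0+0 mod 2 = 0
  c[14] = d·G[:,14] = (10100011000)·(00000000001) mod 2 = 0+0+0+0+0+0+0+0+0+0+0 mod 2 = 0
Codeword = 011001000011000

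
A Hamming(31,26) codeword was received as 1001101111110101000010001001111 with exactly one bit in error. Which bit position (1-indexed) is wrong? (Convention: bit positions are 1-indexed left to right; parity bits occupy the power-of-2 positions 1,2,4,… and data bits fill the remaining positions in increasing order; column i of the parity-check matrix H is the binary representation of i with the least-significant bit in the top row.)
Syndrome s = H · r^T (mod 2), r = 1001101111110101000010001001111:
  s[0] = (1010101010101010101010101010101)·(1001101111110101000010001001111) mod 2 = 1+0+0+0+1+0+1+0+1+0+1+0+0+0+0+0+0+0+0+0+1+0+0+0+1+0+0+0+1+0+1 mod 2 = 1
  s[1] = (0110011001100110011001100110011)·(1001101111110101000010001001111) mod 2 = 0+0+0+0+0+0+1+0+0+1+1+0+0+1+0+0+0+0+0+0+0+0+0+0+0+0+0+0+0+1+1 mod 2 = 0
  s[2] = (0001111000011110000111100001111)·(1001101111110101000010001001111) mod 2 = 0+0+0+1+1+0+1+0+0+0+0+1+0+1+0+0+0+0+0+0+1+0+0+0+0+0+0+1+1+1+1 mod 2 = 0
  s[3] = (0000000111111110000000011111111)·(1001101111110101000010001001111) mod 2 = 0+0+0+0+0+0+0+1+1+1+1+1+0+1+0+0+0+0+0+0+0+0+0+0+1+0+0+1+1+1+1 mod 2 = 1
  s[4] = (0000000000000001111111111111111)·(1001101111110101000010001001111) mod 2 = 0+0+0+0+0+0+0+0+0+0+0+0+0+0+0+1+0+0+0+0+1+0+0+0+1+0+0+1+1+1+1 mod 2 = 1
Syndrome = 10011
Column i of H is the binary representation of i, so the syndrome is the binary index of the flipped bit.
Read s = 10011 with s[0] as LSB: 1·2^0 + 0·2^1 + 0·2^2 + 1·2^3 + 1·2^4 = 25.
Error is at bit position 25.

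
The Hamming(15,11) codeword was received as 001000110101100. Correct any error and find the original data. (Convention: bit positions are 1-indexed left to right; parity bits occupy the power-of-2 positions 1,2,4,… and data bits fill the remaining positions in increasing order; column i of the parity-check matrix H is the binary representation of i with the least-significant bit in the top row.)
Syndrome s = H · r^T (mod 2), r = 001000110101100:
  s[0] = (101010101010101)·(001000110101100) mod 2 = 0+0+1+0+0+0+1+0+0+0+0+0+1+0+0 mod 2 = 1
  s[1] = (011001100110011)·(001000110101100) mod 2 = 0+0+1+0+0+0+1+0+0+1+0+0+0+0+0 mod 2 = 1
  s[2] = (000111100001111)·(001000110101100) mod 2 = 0+0+0+0+0+0+1+0+0+0+0+1+1+0+0 mod 2 = 1
  s[3] = (000000011111111)·(001000110101100) mod 2 = 0+0+0+0+0+0+0+1+0+1+0+1+1+0+0 mod 2 = 0
Syndrome = 1110
Column 7 of H equals this syndrome → error at bit 7 (1-indexed).
Flip bit 7: 001000110101100 → 001000010101100
Extract data bits at positions {3,5,6,7,9,10,11,12,13,14,15}: 10000101100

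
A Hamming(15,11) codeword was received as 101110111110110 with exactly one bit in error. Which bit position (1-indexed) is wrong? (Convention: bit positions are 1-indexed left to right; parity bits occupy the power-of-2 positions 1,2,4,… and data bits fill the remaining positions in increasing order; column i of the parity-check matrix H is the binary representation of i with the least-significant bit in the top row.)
Syndrome s = H · r^T (mod 2), r = 101110111110110:
  s[0] = (101010101010101)·(101110111110110) mod 2 = 1+0+1+0+1+0+1+0+1+0+1+0+1+0+0 mod 2 = 1
  s[1] = (011001100110011)·(101110111110110) mod 2 = 0+0+1+0+0+0+1+0+0+1+1+0+0+1+0 mod 2 = 1
  s[2] = (000111100001111)·(101110111110110) mod 2 = 0+0+0+1+1+0+1+0+0+0+0+0+1+1+0 mod 2 = 1
  s[3] = (000000011111111)·(101110111110110) mod 2 = 0+0+0+0+0+0+0+1+1+1+1+0+1+1+0 mod 2 = 0
Syndrome = 1110
Column i of H is the binary representation of i, so the syndrome is the binary index of the flipped bit.
Read s = 1110 with s[0] as LSB: 1·2^0 + 1·2^1 + 1·2^2 + 0·2^3 = 7.
Error is at bit position 7.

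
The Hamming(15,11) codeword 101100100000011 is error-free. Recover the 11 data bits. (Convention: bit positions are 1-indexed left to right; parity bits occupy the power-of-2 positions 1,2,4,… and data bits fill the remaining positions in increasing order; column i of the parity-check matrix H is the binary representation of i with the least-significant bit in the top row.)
Parity bits occupy power-of-2 positions; data bits are at positions {3,5,6,7,9,10,11,12,13,14,15} (1-indexed).
Extract: c[3]=1 c[5]=0 c[6]=0 c[7]=1 c[9]=0 c[10]=0 c[11]=0 c[12]=0 c[13]=0 c[14]=1 c[15]=1
Data = 10010000011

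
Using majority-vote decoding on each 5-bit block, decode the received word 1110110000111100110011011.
Split into 5-bit blocks and majority-vote each:
  block 1 = 11101: 4 ones, 1 zeros → 1
  block 2 = 10000: 1 ones, 4 zeros → 0
  block 3 = 11110: 4 ones, 1 zeros → 1
  block 4 = 01100: 2 ones, 3 zeros → 0
  block 5 = 11011: 4 ones, 1 zeros → 1
Decoded = 10101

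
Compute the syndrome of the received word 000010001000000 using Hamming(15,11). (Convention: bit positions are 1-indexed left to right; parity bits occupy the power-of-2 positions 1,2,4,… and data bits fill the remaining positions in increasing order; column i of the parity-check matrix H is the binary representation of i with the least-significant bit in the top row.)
Syndrome s = H · r^T (mod 2), r = 000010001000000:
  s[0] = (101010101010101)·(000010001000000) mod 2 = 0+0+0+0+1+0+0+0+1+0+0+0+0+0+0 mod 2 = 0
  s[1] = (011001100110011)·(000010001000000) mod 2 = 0+0+0+0+0+0+0+0+0+0+0+0+0+0+0 mod 2 = 0
  s[2] = (000111100001111)·(000010001000000) mod 2 = 0+0+0+0+1+0+0+0+0+0+0+0+0+0+0 mod 2 = 1
  s[3] = (000000011111111)·(000010001000000) mod 2 = 0+0+0+0+0+0+0+0+1+0+0+0+0+0+0 mod 2 = 1
Syndrome = 0011
Non-zero syndrome: error at position 12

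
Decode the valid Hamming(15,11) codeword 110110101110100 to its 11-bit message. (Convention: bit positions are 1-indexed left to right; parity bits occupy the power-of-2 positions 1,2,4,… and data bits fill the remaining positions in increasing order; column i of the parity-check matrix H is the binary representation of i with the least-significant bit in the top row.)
Parity bits occupy power-of-2 positions; data bits are at positions {3,5,6,7,9,10,11,12,13,14,15} (1-indexed).
Extract: c[3]=0 c[5]=1 c[6]=0 c[7]=1 c[9]=1 c[10]=1 c[11]=1 c[12]=0 c[13]=1 c[14]=0 c[15]=0
Data = 01011110100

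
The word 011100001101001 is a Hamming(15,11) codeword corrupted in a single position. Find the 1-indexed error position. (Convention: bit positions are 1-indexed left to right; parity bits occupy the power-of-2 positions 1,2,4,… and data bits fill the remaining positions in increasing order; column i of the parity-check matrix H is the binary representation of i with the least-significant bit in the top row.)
Syndrome s = H · r^T (mod 2), r = 011100001101001:
  s[0] = (101010101010101)·(011100001101001) mod 2 = 0+0+1+0+0+0+0+0+1+0+0+0+0+0+1 mod 2 = 1
  s[1] = (011001100110011)·(011100001101001) mod 2 = 0+1+1+0+0+0+0+0+0+1+0+0+0+0+1 mod 2 = 0
  s[2] = (000111100001111)·(011100001101001) mod 2 = 0+0+0+1+0+0+0+0+0+0+0+1+0+0+1 mod 2 = 1
  s[3] = (000000011111111)·(011100001101001) mod 2 = 0+0+0+0+0+0+0+0+1+1+0+1+0+0+1 mod 2 = 0
Syndrome = 1010
Column i of H is the binary representation of i, so the syndrome is the binary index of the flipped bit.
Read s = 1010 with s[0] as LSB: 1·2^0 + 0·2^1 + 1·2^2 + 0·2^3 = 5.
Error is at bit position 5.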